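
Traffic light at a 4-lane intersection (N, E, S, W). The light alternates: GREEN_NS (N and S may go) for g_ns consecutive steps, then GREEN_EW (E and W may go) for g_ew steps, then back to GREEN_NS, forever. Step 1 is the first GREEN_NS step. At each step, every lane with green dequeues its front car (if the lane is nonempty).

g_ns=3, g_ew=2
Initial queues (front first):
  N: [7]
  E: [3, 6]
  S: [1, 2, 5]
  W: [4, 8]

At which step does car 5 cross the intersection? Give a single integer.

Step 1 [NS]: N:car7-GO,E:wait,S:car1-GO,W:wait | queues: N=0 E=2 S=2 W=2
Step 2 [NS]: N:empty,E:wait,S:car2-GO,W:wait | queues: N=0 E=2 S=1 W=2
Step 3 [NS]: N:empty,E:wait,S:car5-GO,W:wait | queues: N=0 E=2 S=0 W=2
Step 4 [EW]: N:wait,E:car3-GO,S:wait,W:car4-GO | queues: N=0 E=1 S=0 W=1
Step 5 [EW]: N:wait,E:car6-GO,S:wait,W:car8-GO | queues: N=0 E=0 S=0 W=0
Car 5 crosses at step 3

3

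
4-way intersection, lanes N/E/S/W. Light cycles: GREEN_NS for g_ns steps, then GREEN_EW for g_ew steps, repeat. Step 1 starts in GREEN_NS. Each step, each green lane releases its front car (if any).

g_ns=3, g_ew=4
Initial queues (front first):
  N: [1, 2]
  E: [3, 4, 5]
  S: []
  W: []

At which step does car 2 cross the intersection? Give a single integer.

Step 1 [NS]: N:car1-GO,E:wait,S:empty,W:wait | queues: N=1 E=3 S=0 W=0
Step 2 [NS]: N:car2-GO,E:wait,S:empty,W:wait | queues: N=0 E=3 S=0 W=0
Step 3 [NS]: N:empty,E:wait,S:empty,W:wait | queues: N=0 E=3 S=0 W=0
Step 4 [EW]: N:wait,E:car3-GO,S:wait,W:empty | queues: N=0 E=2 S=0 W=0
Step 5 [EW]: N:wait,E:car4-GO,S:wait,W:empty | queues: N=0 E=1 S=0 W=0
Step 6 [EW]: N:wait,E:car5-GO,S:wait,W:empty | queues: N=0 E=0 S=0 W=0
Car 2 crosses at step 2

2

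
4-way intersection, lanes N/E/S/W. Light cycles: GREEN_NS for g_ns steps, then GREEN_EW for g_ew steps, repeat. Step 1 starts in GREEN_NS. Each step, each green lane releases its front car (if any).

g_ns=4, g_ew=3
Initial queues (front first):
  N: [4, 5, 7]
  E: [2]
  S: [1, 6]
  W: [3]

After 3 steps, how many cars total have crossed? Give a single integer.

Answer: 5

Derivation:
Step 1 [NS]: N:car4-GO,E:wait,S:car1-GO,W:wait | queues: N=2 E=1 S=1 W=1
Step 2 [NS]: N:car5-GO,E:wait,S:car6-GO,W:wait | queues: N=1 E=1 S=0 W=1
Step 3 [NS]: N:car7-GO,E:wait,S:empty,W:wait | queues: N=0 E=1 S=0 W=1
Cars crossed by step 3: 5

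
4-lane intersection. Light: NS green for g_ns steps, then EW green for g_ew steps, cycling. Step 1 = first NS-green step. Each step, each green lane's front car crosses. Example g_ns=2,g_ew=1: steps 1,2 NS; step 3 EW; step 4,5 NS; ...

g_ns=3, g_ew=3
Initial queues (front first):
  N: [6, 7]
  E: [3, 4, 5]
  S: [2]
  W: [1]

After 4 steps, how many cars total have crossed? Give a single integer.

Step 1 [NS]: N:car6-GO,E:wait,S:car2-GO,W:wait | queues: N=1 E=3 S=0 W=1
Step 2 [NS]: N:car7-GO,E:wait,S:empty,W:wait | queues: N=0 E=3 S=0 W=1
Step 3 [NS]: N:empty,E:wait,S:empty,W:wait | queues: N=0 E=3 S=0 W=1
Step 4 [EW]: N:wait,E:car3-GO,S:wait,W:car1-GO | queues: N=0 E=2 S=0 W=0
Cars crossed by step 4: 5

Answer: 5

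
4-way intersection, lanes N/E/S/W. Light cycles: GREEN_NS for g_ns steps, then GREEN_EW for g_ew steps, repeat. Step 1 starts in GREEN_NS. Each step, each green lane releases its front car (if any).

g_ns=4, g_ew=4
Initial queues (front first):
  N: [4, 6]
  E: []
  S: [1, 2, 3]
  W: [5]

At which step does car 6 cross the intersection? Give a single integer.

Step 1 [NS]: N:car4-GO,E:wait,S:car1-GO,W:wait | queues: N=1 E=0 S=2 W=1
Step 2 [NS]: N:car6-GO,E:wait,S:car2-GO,W:wait | queues: N=0 E=0 S=1 W=1
Step 3 [NS]: N:empty,E:wait,S:car3-GO,W:wait | queues: N=0 E=0 S=0 W=1
Step 4 [NS]: N:empty,E:wait,S:empty,W:wait | queues: N=0 E=0 S=0 W=1
Step 5 [EW]: N:wait,E:empty,S:wait,W:car5-GO | queues: N=0 E=0 S=0 W=0
Car 6 crosses at step 2

2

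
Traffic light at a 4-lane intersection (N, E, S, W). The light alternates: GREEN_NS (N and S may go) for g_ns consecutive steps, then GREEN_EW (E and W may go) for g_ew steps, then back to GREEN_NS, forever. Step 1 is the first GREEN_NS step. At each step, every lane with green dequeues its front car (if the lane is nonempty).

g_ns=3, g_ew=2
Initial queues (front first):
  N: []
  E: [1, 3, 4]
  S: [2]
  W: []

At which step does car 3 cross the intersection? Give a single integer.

Step 1 [NS]: N:empty,E:wait,S:car2-GO,W:wait | queues: N=0 E=3 S=0 W=0
Step 2 [NS]: N:empty,E:wait,S:empty,W:wait | queues: N=0 E=3 S=0 W=0
Step 3 [NS]: N:empty,E:wait,S:empty,W:wait | queues: N=0 E=3 S=0 W=0
Step 4 [EW]: N:wait,E:car1-GO,S:wait,W:empty | queues: N=0 E=2 S=0 W=0
Step 5 [EW]: N:wait,E:car3-GO,S:wait,W:empty | queues: N=0 E=1 S=0 W=0
Step 6 [NS]: N:empty,E:wait,S:empty,W:wait | queues: N=0 E=1 S=0 W=0
Step 7 [NS]: N:empty,E:wait,S:empty,W:wait | queues: N=0 E=1 S=0 W=0
Step 8 [NS]: N:empty,E:wait,S:empty,W:wait | queues: N=0 E=1 S=0 W=0
Step 9 [EW]: N:wait,E:car4-GO,S:wait,W:empty | queues: N=0 E=0 S=0 W=0
Car 3 crosses at step 5

5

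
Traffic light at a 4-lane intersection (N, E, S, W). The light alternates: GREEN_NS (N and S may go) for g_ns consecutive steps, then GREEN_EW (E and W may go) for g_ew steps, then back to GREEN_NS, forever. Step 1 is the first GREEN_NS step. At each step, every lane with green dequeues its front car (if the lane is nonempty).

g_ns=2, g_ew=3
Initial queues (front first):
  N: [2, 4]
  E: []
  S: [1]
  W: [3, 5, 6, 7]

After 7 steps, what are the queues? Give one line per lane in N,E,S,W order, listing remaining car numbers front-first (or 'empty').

Step 1 [NS]: N:car2-GO,E:wait,S:car1-GO,W:wait | queues: N=1 E=0 S=0 W=4
Step 2 [NS]: N:car4-GO,E:wait,S:empty,W:wait | queues: N=0 E=0 S=0 W=4
Step 3 [EW]: N:wait,E:empty,S:wait,W:car3-GO | queues: N=0 E=0 S=0 W=3
Step 4 [EW]: N:wait,E:empty,S:wait,W:car5-GO | queues: N=0 E=0 S=0 W=2
Step 5 [EW]: N:wait,E:empty,S:wait,W:car6-GO | queues: N=0 E=0 S=0 W=1
Step 6 [NS]: N:empty,E:wait,S:empty,W:wait | queues: N=0 E=0 S=0 W=1
Step 7 [NS]: N:empty,E:wait,S:empty,W:wait | queues: N=0 E=0 S=0 W=1

N: empty
E: empty
S: empty
W: 7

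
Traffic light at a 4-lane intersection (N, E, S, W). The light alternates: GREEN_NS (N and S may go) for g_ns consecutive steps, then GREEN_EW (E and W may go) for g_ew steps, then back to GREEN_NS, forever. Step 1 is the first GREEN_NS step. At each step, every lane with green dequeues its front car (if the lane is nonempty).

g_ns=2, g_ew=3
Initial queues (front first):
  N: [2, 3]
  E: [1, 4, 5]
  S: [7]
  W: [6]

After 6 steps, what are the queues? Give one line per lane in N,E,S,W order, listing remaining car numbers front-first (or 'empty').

Step 1 [NS]: N:car2-GO,E:wait,S:car7-GO,W:wait | queues: N=1 E=3 S=0 W=1
Step 2 [NS]: N:car3-GO,E:wait,S:empty,W:wait | queues: N=0 E=3 S=0 W=1
Step 3 [EW]: N:wait,E:car1-GO,S:wait,W:car6-GO | queues: N=0 E=2 S=0 W=0
Step 4 [EW]: N:wait,E:car4-GO,S:wait,W:empty | queues: N=0 E=1 S=0 W=0
Step 5 [EW]: N:wait,E:car5-GO,S:wait,W:empty | queues: N=0 E=0 S=0 W=0

N: empty
E: empty
S: empty
W: empty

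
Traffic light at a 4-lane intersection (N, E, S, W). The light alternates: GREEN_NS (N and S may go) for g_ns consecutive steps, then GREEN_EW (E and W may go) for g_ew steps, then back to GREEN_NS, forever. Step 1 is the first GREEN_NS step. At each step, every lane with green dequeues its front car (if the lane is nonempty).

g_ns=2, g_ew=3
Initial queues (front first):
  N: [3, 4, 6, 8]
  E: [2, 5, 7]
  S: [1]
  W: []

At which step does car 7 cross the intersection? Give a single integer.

Step 1 [NS]: N:car3-GO,E:wait,S:car1-GO,W:wait | queues: N=3 E=3 S=0 W=0
Step 2 [NS]: N:car4-GO,E:wait,S:empty,W:wait | queues: N=2 E=3 S=0 W=0
Step 3 [EW]: N:wait,E:car2-GO,S:wait,W:empty | queues: N=2 E=2 S=0 W=0
Step 4 [EW]: N:wait,E:car5-GO,S:wait,W:empty | queues: N=2 E=1 S=0 W=0
Step 5 [EW]: N:wait,E:car7-GO,S:wait,W:empty | queues: N=2 E=0 S=0 W=0
Step 6 [NS]: N:car6-GO,E:wait,S:empty,W:wait | queues: N=1 E=0 S=0 W=0
Step 7 [NS]: N:car8-GO,E:wait,S:empty,W:wait | queues: N=0 E=0 S=0 W=0
Car 7 crosses at step 5

5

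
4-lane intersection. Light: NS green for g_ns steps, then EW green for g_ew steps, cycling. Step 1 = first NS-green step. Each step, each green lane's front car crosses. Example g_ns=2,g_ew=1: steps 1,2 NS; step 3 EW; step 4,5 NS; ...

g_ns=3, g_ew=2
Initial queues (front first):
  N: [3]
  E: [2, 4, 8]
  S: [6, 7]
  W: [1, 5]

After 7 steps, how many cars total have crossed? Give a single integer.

Step 1 [NS]: N:car3-GO,E:wait,S:car6-GO,W:wait | queues: N=0 E=3 S=1 W=2
Step 2 [NS]: N:empty,E:wait,S:car7-GO,W:wait | queues: N=0 E=3 S=0 W=2
Step 3 [NS]: N:empty,E:wait,S:empty,W:wait | queues: N=0 E=3 S=0 W=2
Step 4 [EW]: N:wait,E:car2-GO,S:wait,W:car1-GO | queues: N=0 E=2 S=0 W=1
Step 5 [EW]: N:wait,E:car4-GO,S:wait,W:car5-GO | queues: N=0 E=1 S=0 W=0
Step 6 [NS]: N:empty,E:wait,S:empty,W:wait | queues: N=0 E=1 S=0 W=0
Step 7 [NS]: N:empty,E:wait,S:empty,W:wait | queues: N=0 E=1 S=0 W=0
Cars crossed by step 7: 7

Answer: 7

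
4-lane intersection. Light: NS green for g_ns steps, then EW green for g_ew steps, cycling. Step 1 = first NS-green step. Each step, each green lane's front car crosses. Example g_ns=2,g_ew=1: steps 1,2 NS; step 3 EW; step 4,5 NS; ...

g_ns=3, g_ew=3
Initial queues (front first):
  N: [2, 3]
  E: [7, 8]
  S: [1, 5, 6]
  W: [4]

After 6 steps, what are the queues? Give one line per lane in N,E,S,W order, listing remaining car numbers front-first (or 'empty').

Step 1 [NS]: N:car2-GO,E:wait,S:car1-GO,W:wait | queues: N=1 E=2 S=2 W=1
Step 2 [NS]: N:car3-GO,E:wait,S:car5-GO,W:wait | queues: N=0 E=2 S=1 W=1
Step 3 [NS]: N:empty,E:wait,S:car6-GO,W:wait | queues: N=0 E=2 S=0 W=1
Step 4 [EW]: N:wait,E:car7-GO,S:wait,W:car4-GO | queues: N=0 E=1 S=0 W=0
Step 5 [EW]: N:wait,E:car8-GO,S:wait,W:empty | queues: N=0 E=0 S=0 W=0

N: empty
E: empty
S: empty
W: empty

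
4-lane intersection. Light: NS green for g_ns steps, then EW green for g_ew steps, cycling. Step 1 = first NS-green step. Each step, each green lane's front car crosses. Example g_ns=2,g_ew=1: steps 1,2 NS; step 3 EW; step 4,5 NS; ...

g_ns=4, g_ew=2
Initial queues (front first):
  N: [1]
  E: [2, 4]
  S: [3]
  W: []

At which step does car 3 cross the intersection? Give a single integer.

Step 1 [NS]: N:car1-GO,E:wait,S:car3-GO,W:wait | queues: N=0 E=2 S=0 W=0
Step 2 [NS]: N:empty,E:wait,S:empty,W:wait | queues: N=0 E=2 S=0 W=0
Step 3 [NS]: N:empty,E:wait,S:empty,W:wait | queues: N=0 E=2 S=0 W=0
Step 4 [NS]: N:empty,E:wait,S:empty,W:wait | queues: N=0 E=2 S=0 W=0
Step 5 [EW]: N:wait,E:car2-GO,S:wait,W:empty | queues: N=0 E=1 S=0 W=0
Step 6 [EW]: N:wait,E:car4-GO,S:wait,W:empty | queues: N=0 E=0 S=0 W=0
Car 3 crosses at step 1

1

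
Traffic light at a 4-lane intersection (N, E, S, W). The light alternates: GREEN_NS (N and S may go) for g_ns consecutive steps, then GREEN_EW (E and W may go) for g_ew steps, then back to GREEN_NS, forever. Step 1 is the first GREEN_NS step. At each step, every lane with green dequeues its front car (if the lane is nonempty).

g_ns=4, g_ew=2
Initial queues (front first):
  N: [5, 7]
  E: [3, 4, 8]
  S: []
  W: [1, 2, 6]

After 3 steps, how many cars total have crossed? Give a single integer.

Answer: 2

Derivation:
Step 1 [NS]: N:car5-GO,E:wait,S:empty,W:wait | queues: N=1 E=3 S=0 W=3
Step 2 [NS]: N:car7-GO,E:wait,S:empty,W:wait | queues: N=0 E=3 S=0 W=3
Step 3 [NS]: N:empty,E:wait,S:empty,W:wait | queues: N=0 E=3 S=0 W=3
Cars crossed by step 3: 2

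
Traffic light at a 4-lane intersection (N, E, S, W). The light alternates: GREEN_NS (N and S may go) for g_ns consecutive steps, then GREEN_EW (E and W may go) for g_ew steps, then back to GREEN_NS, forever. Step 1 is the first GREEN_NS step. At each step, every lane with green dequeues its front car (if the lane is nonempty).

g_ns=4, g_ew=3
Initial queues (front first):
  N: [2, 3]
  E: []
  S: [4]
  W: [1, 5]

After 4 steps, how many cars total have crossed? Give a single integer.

Answer: 3

Derivation:
Step 1 [NS]: N:car2-GO,E:wait,S:car4-GO,W:wait | queues: N=1 E=0 S=0 W=2
Step 2 [NS]: N:car3-GO,E:wait,S:empty,W:wait | queues: N=0 E=0 S=0 W=2
Step 3 [NS]: N:empty,E:wait,S:empty,W:wait | queues: N=0 E=0 S=0 W=2
Step 4 [NS]: N:empty,E:wait,S:empty,W:wait | queues: N=0 E=0 S=0 W=2
Cars crossed by step 4: 3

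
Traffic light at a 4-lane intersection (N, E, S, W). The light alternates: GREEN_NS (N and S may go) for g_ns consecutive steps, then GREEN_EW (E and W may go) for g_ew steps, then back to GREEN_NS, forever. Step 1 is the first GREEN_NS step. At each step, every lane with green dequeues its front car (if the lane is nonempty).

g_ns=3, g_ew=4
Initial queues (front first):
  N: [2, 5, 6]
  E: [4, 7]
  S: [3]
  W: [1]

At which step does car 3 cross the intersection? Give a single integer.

Step 1 [NS]: N:car2-GO,E:wait,S:car3-GO,W:wait | queues: N=2 E=2 S=0 W=1
Step 2 [NS]: N:car5-GO,E:wait,S:empty,W:wait | queues: N=1 E=2 S=0 W=1
Step 3 [NS]: N:car6-GO,E:wait,S:empty,W:wait | queues: N=0 E=2 S=0 W=1
Step 4 [EW]: N:wait,E:car4-GO,S:wait,W:car1-GO | queues: N=0 E=1 S=0 W=0
Step 5 [EW]: N:wait,E:car7-GO,S:wait,W:empty | queues: N=0 E=0 S=0 W=0
Car 3 crosses at step 1

1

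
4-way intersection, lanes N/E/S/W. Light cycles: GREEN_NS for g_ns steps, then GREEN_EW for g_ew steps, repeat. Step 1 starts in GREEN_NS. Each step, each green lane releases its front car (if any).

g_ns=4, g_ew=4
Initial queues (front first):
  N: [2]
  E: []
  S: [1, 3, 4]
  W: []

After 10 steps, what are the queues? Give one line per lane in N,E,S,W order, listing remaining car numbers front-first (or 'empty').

Step 1 [NS]: N:car2-GO,E:wait,S:car1-GO,W:wait | queues: N=0 E=0 S=2 W=0
Step 2 [NS]: N:empty,E:wait,S:car3-GO,W:wait | queues: N=0 E=0 S=1 W=0
Step 3 [NS]: N:empty,E:wait,S:car4-GO,W:wait | queues: N=0 E=0 S=0 W=0

N: empty
E: empty
S: empty
W: empty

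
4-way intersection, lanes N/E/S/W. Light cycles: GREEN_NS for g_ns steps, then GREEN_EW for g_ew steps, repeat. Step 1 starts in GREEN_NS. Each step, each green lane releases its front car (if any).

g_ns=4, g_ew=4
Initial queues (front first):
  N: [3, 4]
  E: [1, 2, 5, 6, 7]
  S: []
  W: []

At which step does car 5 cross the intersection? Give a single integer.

Step 1 [NS]: N:car3-GO,E:wait,S:empty,W:wait | queues: N=1 E=5 S=0 W=0
Step 2 [NS]: N:car4-GO,E:wait,S:empty,W:wait | queues: N=0 E=5 S=0 W=0
Step 3 [NS]: N:empty,E:wait,S:empty,W:wait | queues: N=0 E=5 S=0 W=0
Step 4 [NS]: N:empty,E:wait,S:empty,W:wait | queues: N=0 E=5 S=0 W=0
Step 5 [EW]: N:wait,E:car1-GO,S:wait,W:empty | queues: N=0 E=4 S=0 W=0
Step 6 [EW]: N:wait,E:car2-GO,S:wait,W:empty | queues: N=0 E=3 S=0 W=0
Step 7 [EW]: N:wait,E:car5-GO,S:wait,W:empty | queues: N=0 E=2 S=0 W=0
Step 8 [EW]: N:wait,E:car6-GO,S:wait,W:empty | queues: N=0 E=1 S=0 W=0
Step 9 [NS]: N:empty,E:wait,S:empty,W:wait | queues: N=0 E=1 S=0 W=0
Step 10 [NS]: N:empty,E:wait,S:empty,W:wait | queues: N=0 E=1 S=0 W=0
Step 11 [NS]: N:empty,E:wait,S:empty,W:wait | queues: N=0 E=1 S=0 W=0
Step 12 [NS]: N:empty,E:wait,S:empty,W:wait | queues: N=0 E=1 S=0 W=0
Step 13 [EW]: N:wait,E:car7-GO,S:wait,W:empty | queues: N=0 E=0 S=0 W=0
Car 5 crosses at step 7

7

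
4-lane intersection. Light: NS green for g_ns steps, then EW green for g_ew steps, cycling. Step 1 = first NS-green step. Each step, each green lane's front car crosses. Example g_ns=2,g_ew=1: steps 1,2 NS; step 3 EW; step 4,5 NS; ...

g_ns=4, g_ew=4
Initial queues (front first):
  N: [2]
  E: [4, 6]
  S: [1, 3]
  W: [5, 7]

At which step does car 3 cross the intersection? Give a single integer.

Step 1 [NS]: N:car2-GO,E:wait,S:car1-GO,W:wait | queues: N=0 E=2 S=1 W=2
Step 2 [NS]: N:empty,E:wait,S:car3-GO,W:wait | queues: N=0 E=2 S=0 W=2
Step 3 [NS]: N:empty,E:wait,S:empty,W:wait | queues: N=0 E=2 S=0 W=2
Step 4 [NS]: N:empty,E:wait,S:empty,W:wait | queues: N=0 E=2 S=0 W=2
Step 5 [EW]: N:wait,E:car4-GO,S:wait,W:car5-GO | queues: N=0 E=1 S=0 W=1
Step 6 [EW]: N:wait,E:car6-GO,S:wait,W:car7-GO | queues: N=0 E=0 S=0 W=0
Car 3 crosses at step 2

2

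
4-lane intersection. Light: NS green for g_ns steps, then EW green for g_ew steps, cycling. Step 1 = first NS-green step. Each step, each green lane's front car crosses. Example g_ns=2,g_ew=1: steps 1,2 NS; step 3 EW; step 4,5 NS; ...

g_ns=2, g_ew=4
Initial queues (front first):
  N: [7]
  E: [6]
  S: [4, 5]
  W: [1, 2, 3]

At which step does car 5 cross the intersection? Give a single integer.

Step 1 [NS]: N:car7-GO,E:wait,S:car4-GO,W:wait | queues: N=0 E=1 S=1 W=3
Step 2 [NS]: N:empty,E:wait,S:car5-GO,W:wait | queues: N=0 E=1 S=0 W=3
Step 3 [EW]: N:wait,E:car6-GO,S:wait,W:car1-GO | queues: N=0 E=0 S=0 W=2
Step 4 [EW]: N:wait,E:empty,S:wait,W:car2-GO | queues: N=0 E=0 S=0 W=1
Step 5 [EW]: N:wait,E:empty,S:wait,W:car3-GO | queues: N=0 E=0 S=0 W=0
Car 5 crosses at step 2

2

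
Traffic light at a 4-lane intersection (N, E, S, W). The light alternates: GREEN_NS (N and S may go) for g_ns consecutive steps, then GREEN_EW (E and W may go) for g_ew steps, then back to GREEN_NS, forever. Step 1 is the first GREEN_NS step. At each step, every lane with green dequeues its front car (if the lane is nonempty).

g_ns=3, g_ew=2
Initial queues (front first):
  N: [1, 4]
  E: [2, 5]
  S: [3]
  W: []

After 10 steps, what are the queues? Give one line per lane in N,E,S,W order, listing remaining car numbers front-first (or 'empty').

Step 1 [NS]: N:car1-GO,E:wait,S:car3-GO,W:wait | queues: N=1 E=2 S=0 W=0
Step 2 [NS]: N:car4-GO,E:wait,S:empty,W:wait | queues: N=0 E=2 S=0 W=0
Step 3 [NS]: N:empty,E:wait,S:empty,W:wait | queues: N=0 E=2 S=0 W=0
Step 4 [EW]: N:wait,E:car2-GO,S:wait,W:empty | queues: N=0 E=1 S=0 W=0
Step 5 [EW]: N:wait,E:car5-GO,S:wait,W:empty | queues: N=0 E=0 S=0 W=0

N: empty
E: empty
S: empty
W: empty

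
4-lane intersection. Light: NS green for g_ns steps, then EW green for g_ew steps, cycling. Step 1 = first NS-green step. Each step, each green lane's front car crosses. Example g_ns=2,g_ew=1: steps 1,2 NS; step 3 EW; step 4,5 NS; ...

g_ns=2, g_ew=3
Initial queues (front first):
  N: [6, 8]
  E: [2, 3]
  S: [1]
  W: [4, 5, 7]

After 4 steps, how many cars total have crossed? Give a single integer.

Step 1 [NS]: N:car6-GO,E:wait,S:car1-GO,W:wait | queues: N=1 E=2 S=0 W=3
Step 2 [NS]: N:car8-GO,E:wait,S:empty,W:wait | queues: N=0 E=2 S=0 W=3
Step 3 [EW]: N:wait,E:car2-GO,S:wait,W:car4-GO | queues: N=0 E=1 S=0 W=2
Step 4 [EW]: N:wait,E:car3-GO,S:wait,W:car5-GO | queues: N=0 E=0 S=0 W=1
Cars crossed by step 4: 7

Answer: 7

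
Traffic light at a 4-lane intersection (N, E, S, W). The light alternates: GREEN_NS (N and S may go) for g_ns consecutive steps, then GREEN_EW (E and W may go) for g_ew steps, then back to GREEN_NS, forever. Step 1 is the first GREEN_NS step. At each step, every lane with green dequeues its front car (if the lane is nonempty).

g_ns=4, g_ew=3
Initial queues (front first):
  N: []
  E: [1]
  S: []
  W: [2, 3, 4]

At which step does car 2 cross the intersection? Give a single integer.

Step 1 [NS]: N:empty,E:wait,S:empty,W:wait | queues: N=0 E=1 S=0 W=3
Step 2 [NS]: N:empty,E:wait,S:empty,W:wait | queues: N=0 E=1 S=0 W=3
Step 3 [NS]: N:empty,E:wait,S:empty,W:wait | queues: N=0 E=1 S=0 W=3
Step 4 [NS]: N:empty,E:wait,S:empty,W:wait | queues: N=0 E=1 S=0 W=3
Step 5 [EW]: N:wait,E:car1-GO,S:wait,W:car2-GO | queues: N=0 E=0 S=0 W=2
Step 6 [EW]: N:wait,E:empty,S:wait,W:car3-GO | queues: N=0 E=0 S=0 W=1
Step 7 [EW]: N:wait,E:empty,S:wait,W:car4-GO | queues: N=0 E=0 S=0 W=0
Car 2 crosses at step 5

5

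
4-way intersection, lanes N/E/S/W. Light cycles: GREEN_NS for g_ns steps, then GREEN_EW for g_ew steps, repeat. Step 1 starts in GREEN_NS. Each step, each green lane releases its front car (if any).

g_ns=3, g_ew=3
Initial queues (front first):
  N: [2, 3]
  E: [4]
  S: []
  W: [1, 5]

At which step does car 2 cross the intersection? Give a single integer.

Step 1 [NS]: N:car2-GO,E:wait,S:empty,W:wait | queues: N=1 E=1 S=0 W=2
Step 2 [NS]: N:car3-GO,E:wait,S:empty,W:wait | queues: N=0 E=1 S=0 W=2
Step 3 [NS]: N:empty,E:wait,S:empty,W:wait | queues: N=0 E=1 S=0 W=2
Step 4 [EW]: N:wait,E:car4-GO,S:wait,W:car1-GO | queues: N=0 E=0 S=0 W=1
Step 5 [EW]: N:wait,E:empty,S:wait,W:car5-GO | queues: N=0 E=0 S=0 W=0
Car 2 crosses at step 1

1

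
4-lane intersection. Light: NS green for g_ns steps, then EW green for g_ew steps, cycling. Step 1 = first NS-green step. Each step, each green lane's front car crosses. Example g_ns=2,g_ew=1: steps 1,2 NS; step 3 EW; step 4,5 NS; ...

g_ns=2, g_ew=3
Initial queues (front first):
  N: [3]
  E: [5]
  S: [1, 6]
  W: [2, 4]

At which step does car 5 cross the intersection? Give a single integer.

Step 1 [NS]: N:car3-GO,E:wait,S:car1-GO,W:wait | queues: N=0 E=1 S=1 W=2
Step 2 [NS]: N:empty,E:wait,S:car6-GO,W:wait | queues: N=0 E=1 S=0 W=2
Step 3 [EW]: N:wait,E:car5-GO,S:wait,W:car2-GO | queues: N=0 E=0 S=0 W=1
Step 4 [EW]: N:wait,E:empty,S:wait,W:car4-GO | queues: N=0 E=0 S=0 W=0
Car 5 crosses at step 3

3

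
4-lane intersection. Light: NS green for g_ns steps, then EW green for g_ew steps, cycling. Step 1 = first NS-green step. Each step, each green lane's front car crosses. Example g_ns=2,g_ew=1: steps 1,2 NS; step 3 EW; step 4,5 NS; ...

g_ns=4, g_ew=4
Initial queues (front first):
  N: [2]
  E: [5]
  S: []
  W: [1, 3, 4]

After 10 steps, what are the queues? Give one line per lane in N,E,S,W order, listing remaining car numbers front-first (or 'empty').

Step 1 [NS]: N:car2-GO,E:wait,S:empty,W:wait | queues: N=0 E=1 S=0 W=3
Step 2 [NS]: N:empty,E:wait,S:empty,W:wait | queues: N=0 E=1 S=0 W=3
Step 3 [NS]: N:empty,E:wait,S:empty,W:wait | queues: N=0 E=1 S=0 W=3
Step 4 [NS]: N:empty,E:wait,S:empty,W:wait | queues: N=0 E=1 S=0 W=3
Step 5 [EW]: N:wait,E:car5-GO,S:wait,W:car1-GO | queues: N=0 E=0 S=0 W=2
Step 6 [EW]: N:wait,E:empty,S:wait,W:car3-GO | queues: N=0 E=0 S=0 W=1
Step 7 [EW]: N:wait,E:empty,S:wait,W:car4-GO | queues: N=0 E=0 S=0 W=0

N: empty
E: empty
S: empty
W: empty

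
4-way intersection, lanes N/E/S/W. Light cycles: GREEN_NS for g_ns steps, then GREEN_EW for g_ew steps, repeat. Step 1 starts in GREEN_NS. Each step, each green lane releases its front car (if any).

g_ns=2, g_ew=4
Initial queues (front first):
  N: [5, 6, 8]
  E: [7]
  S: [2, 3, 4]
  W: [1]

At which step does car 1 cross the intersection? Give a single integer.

Step 1 [NS]: N:car5-GO,E:wait,S:car2-GO,W:wait | queues: N=2 E=1 S=2 W=1
Step 2 [NS]: N:car6-GO,E:wait,S:car3-GO,W:wait | queues: N=1 E=1 S=1 W=1
Step 3 [EW]: N:wait,E:car7-GO,S:wait,W:car1-GO | queues: N=1 E=0 S=1 W=0
Step 4 [EW]: N:wait,E:empty,S:wait,W:empty | queues: N=1 E=0 S=1 W=0
Step 5 [EW]: N:wait,E:empty,S:wait,W:empty | queues: N=1 E=0 S=1 W=0
Step 6 [EW]: N:wait,E:empty,S:wait,W:empty | queues: N=1 E=0 S=1 W=0
Step 7 [NS]: N:car8-GO,E:wait,S:car4-GO,W:wait | queues: N=0 E=0 S=0 W=0
Car 1 crosses at step 3

3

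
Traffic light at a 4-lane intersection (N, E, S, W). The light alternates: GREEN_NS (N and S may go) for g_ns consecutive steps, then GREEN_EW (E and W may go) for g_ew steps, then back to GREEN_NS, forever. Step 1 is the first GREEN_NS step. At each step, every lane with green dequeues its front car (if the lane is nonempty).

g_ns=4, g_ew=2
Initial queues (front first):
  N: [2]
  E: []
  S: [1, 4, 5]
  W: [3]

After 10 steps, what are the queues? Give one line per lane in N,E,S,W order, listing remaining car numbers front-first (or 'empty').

Step 1 [NS]: N:car2-GO,E:wait,S:car1-GO,W:wait | queues: N=0 E=0 S=2 W=1
Step 2 [NS]: N:empty,E:wait,S:car4-GO,W:wait | queues: N=0 E=0 S=1 W=1
Step 3 [NS]: N:empty,E:wait,S:car5-GO,W:wait | queues: N=0 E=0 S=0 W=1
Step 4 [NS]: N:empty,E:wait,S:empty,W:wait | queues: N=0 E=0 S=0 W=1
Step 5 [EW]: N:wait,E:empty,S:wait,W:car3-GO | queues: N=0 E=0 S=0 W=0

N: empty
E: empty
S: empty
W: empty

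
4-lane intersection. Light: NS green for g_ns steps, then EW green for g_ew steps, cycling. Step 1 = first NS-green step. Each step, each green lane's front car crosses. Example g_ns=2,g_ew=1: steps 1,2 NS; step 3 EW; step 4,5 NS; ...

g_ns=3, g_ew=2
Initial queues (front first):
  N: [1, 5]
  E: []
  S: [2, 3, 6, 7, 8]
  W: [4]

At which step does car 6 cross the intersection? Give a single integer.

Step 1 [NS]: N:car1-GO,E:wait,S:car2-GO,W:wait | queues: N=1 E=0 S=4 W=1
Step 2 [NS]: N:car5-GO,E:wait,S:car3-GO,W:wait | queues: N=0 E=0 S=3 W=1
Step 3 [NS]: N:empty,E:wait,S:car6-GO,W:wait | queues: N=0 E=0 S=2 W=1
Step 4 [EW]: N:wait,E:empty,S:wait,W:car4-GO | queues: N=0 E=0 S=2 W=0
Step 5 [EW]: N:wait,E:empty,S:wait,W:empty | queues: N=0 E=0 S=2 W=0
Step 6 [NS]: N:empty,E:wait,S:car7-GO,W:wait | queues: N=0 E=0 S=1 W=0
Step 7 [NS]: N:empty,E:wait,S:car8-GO,W:wait | queues: N=0 E=0 S=0 W=0
Car 6 crosses at step 3

3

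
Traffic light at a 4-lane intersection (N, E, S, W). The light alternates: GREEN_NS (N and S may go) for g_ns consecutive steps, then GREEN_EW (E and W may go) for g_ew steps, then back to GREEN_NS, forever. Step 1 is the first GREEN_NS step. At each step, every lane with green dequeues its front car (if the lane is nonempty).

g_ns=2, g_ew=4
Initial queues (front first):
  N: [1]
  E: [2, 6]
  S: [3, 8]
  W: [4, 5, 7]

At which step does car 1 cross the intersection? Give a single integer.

Step 1 [NS]: N:car1-GO,E:wait,S:car3-GO,W:wait | queues: N=0 E=2 S=1 W=3
Step 2 [NS]: N:empty,E:wait,S:car8-GO,W:wait | queues: N=0 E=2 S=0 W=3
Step 3 [EW]: N:wait,E:car2-GO,S:wait,W:car4-GO | queues: N=0 E=1 S=0 W=2
Step 4 [EW]: N:wait,E:car6-GO,S:wait,W:car5-GO | queues: N=0 E=0 S=0 W=1
Step 5 [EW]: N:wait,E:empty,S:wait,W:car7-GO | queues: N=0 E=0 S=0 W=0
Car 1 crosses at step 1

1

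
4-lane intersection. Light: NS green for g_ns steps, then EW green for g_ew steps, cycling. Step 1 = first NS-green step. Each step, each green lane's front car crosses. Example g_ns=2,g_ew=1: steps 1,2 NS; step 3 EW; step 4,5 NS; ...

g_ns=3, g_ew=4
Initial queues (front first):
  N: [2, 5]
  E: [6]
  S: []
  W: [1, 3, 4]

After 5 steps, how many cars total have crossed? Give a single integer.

Answer: 5

Derivation:
Step 1 [NS]: N:car2-GO,E:wait,S:empty,W:wait | queues: N=1 E=1 S=0 W=3
Step 2 [NS]: N:car5-GO,E:wait,S:empty,W:wait | queues: N=0 E=1 S=0 W=3
Step 3 [NS]: N:empty,E:wait,S:empty,W:wait | queues: N=0 E=1 S=0 W=3
Step 4 [EW]: N:wait,E:car6-GO,S:wait,W:car1-GO | queues: N=0 E=0 S=0 W=2
Step 5 [EW]: N:wait,E:empty,S:wait,W:car3-GO | queues: N=0 E=0 S=0 W=1
Cars crossed by step 5: 5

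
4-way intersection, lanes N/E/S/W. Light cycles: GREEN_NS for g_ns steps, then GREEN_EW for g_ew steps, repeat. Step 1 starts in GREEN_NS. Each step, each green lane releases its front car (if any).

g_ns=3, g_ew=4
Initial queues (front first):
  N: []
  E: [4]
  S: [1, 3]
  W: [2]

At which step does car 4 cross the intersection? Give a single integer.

Step 1 [NS]: N:empty,E:wait,S:car1-GO,W:wait | queues: N=0 E=1 S=1 W=1
Step 2 [NS]: N:empty,E:wait,S:car3-GO,W:wait | queues: N=0 E=1 S=0 W=1
Step 3 [NS]: N:empty,E:wait,S:empty,W:wait | queues: N=0 E=1 S=0 W=1
Step 4 [EW]: N:wait,E:car4-GO,S:wait,W:car2-GO | queues: N=0 E=0 S=0 W=0
Car 4 crosses at step 4

4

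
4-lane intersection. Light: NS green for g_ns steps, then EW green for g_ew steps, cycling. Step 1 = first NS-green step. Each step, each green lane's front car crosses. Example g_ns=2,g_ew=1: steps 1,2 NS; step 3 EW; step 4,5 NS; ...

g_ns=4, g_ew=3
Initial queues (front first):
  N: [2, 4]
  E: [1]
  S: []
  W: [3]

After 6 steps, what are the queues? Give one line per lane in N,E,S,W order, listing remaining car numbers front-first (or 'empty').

Step 1 [NS]: N:car2-GO,E:wait,S:empty,W:wait | queues: N=1 E=1 S=0 W=1
Step 2 [NS]: N:car4-GO,E:wait,S:empty,W:wait | queues: N=0 E=1 S=0 W=1
Step 3 [NS]: N:empty,E:wait,S:empty,W:wait | queues: N=0 E=1 S=0 W=1
Step 4 [NS]: N:empty,E:wait,S:empty,W:wait | queues: N=0 E=1 S=0 W=1
Step 5 [EW]: N:wait,E:car1-GO,S:wait,W:car3-GO | queues: N=0 E=0 S=0 W=0

N: empty
E: empty
S: empty
W: empty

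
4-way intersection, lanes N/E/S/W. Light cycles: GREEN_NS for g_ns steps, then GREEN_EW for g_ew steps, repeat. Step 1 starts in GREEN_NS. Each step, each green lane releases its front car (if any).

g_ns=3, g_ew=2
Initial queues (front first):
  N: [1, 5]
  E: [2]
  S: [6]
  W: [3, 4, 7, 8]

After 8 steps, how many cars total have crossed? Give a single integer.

Answer: 6

Derivation:
Step 1 [NS]: N:car1-GO,E:wait,S:car6-GO,W:wait | queues: N=1 E=1 S=0 W=4
Step 2 [NS]: N:car5-GO,E:wait,S:empty,W:wait | queues: N=0 E=1 S=0 W=4
Step 3 [NS]: N:empty,E:wait,S:empty,W:wait | queues: N=0 E=1 S=0 W=4
Step 4 [EW]: N:wait,E:car2-GO,S:wait,W:car3-GO | queues: N=0 E=0 S=0 W=3
Step 5 [EW]: N:wait,E:empty,S:wait,W:car4-GO | queues: N=0 E=0 S=0 W=2
Step 6 [NS]: N:empty,E:wait,S:empty,W:wait | queues: N=0 E=0 S=0 W=2
Step 7 [NS]: N:empty,E:wait,S:empty,W:wait | queues: N=0 E=0 S=0 W=2
Step 8 [NS]: N:empty,E:wait,S:empty,W:wait | queues: N=0 E=0 S=0 W=2
Cars crossed by step 8: 6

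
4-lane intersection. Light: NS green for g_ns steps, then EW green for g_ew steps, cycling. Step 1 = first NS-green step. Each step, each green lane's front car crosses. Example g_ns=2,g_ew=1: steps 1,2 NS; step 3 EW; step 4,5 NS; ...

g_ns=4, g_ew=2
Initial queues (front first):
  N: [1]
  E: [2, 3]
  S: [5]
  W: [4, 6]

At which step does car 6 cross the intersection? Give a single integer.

Step 1 [NS]: N:car1-GO,E:wait,S:car5-GO,W:wait | queues: N=0 E=2 S=0 W=2
Step 2 [NS]: N:empty,E:wait,S:empty,W:wait | queues: N=0 E=2 S=0 W=2
Step 3 [NS]: N:empty,E:wait,S:empty,W:wait | queues: N=0 E=2 S=0 W=2
Step 4 [NS]: N:empty,E:wait,S:empty,W:wait | queues: N=0 E=2 S=0 W=2
Step 5 [EW]: N:wait,E:car2-GO,S:wait,W:car4-GO | queues: N=0 E=1 S=0 W=1
Step 6 [EW]: N:wait,E:car3-GO,S:wait,W:car6-GO | queues: N=0 E=0 S=0 W=0
Car 6 crosses at step 6

6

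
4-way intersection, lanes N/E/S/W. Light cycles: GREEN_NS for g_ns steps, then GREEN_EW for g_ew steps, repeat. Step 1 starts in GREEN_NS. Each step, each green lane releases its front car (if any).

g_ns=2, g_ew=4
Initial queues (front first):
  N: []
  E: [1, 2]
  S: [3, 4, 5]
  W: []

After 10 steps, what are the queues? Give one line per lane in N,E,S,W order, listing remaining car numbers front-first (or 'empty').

Step 1 [NS]: N:empty,E:wait,S:car3-GO,W:wait | queues: N=0 E=2 S=2 W=0
Step 2 [NS]: N:empty,E:wait,S:car4-GO,W:wait | queues: N=0 E=2 S=1 W=0
Step 3 [EW]: N:wait,E:car1-GO,S:wait,W:empty | queues: N=0 E=1 S=1 W=0
Step 4 [EW]: N:wait,E:car2-GO,S:wait,W:empty | queues: N=0 E=0 S=1 W=0
Step 5 [EW]: N:wait,E:empty,S:wait,W:empty | queues: N=0 E=0 S=1 W=0
Step 6 [EW]: N:wait,E:empty,S:wait,W:empty | queues: N=0 E=0 S=1 W=0
Step 7 [NS]: N:empty,E:wait,S:car5-GO,W:wait | queues: N=0 E=0 S=0 W=0

N: empty
E: empty
S: empty
W: empty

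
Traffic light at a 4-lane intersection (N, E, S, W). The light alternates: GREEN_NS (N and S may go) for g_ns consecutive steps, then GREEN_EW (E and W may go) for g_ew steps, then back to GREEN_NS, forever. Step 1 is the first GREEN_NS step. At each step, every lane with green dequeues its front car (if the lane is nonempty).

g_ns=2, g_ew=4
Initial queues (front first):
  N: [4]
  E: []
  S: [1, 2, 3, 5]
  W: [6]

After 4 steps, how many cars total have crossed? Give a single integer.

Step 1 [NS]: N:car4-GO,E:wait,S:car1-GO,W:wait | queues: N=0 E=0 S=3 W=1
Step 2 [NS]: N:empty,E:wait,S:car2-GO,W:wait | queues: N=0 E=0 S=2 W=1
Step 3 [EW]: N:wait,E:empty,S:wait,W:car6-GO | queues: N=0 E=0 S=2 W=0
Step 4 [EW]: N:wait,E:empty,S:wait,W:empty | queues: N=0 E=0 S=2 W=0
Cars crossed by step 4: 4

Answer: 4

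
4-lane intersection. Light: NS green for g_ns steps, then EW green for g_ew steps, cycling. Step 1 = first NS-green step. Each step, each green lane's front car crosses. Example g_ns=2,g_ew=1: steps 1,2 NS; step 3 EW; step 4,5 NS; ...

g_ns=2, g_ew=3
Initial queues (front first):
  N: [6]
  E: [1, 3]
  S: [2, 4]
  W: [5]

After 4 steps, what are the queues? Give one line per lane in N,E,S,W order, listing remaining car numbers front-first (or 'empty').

Step 1 [NS]: N:car6-GO,E:wait,S:car2-GO,W:wait | queues: N=0 E=2 S=1 W=1
Step 2 [NS]: N:empty,E:wait,S:car4-GO,W:wait | queues: N=0 E=2 S=0 W=1
Step 3 [EW]: N:wait,E:car1-GO,S:wait,W:car5-GO | queues: N=0 E=1 S=0 W=0
Step 4 [EW]: N:wait,E:car3-GO,S:wait,W:empty | queues: N=0 E=0 S=0 W=0

N: empty
E: empty
S: empty
W: empty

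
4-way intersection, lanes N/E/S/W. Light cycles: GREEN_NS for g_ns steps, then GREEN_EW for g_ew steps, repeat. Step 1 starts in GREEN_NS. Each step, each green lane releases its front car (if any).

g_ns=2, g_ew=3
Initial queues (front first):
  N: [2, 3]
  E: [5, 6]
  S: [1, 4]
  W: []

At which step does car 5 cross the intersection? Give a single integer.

Step 1 [NS]: N:car2-GO,E:wait,S:car1-GO,W:wait | queues: N=1 E=2 S=1 W=0
Step 2 [NS]: N:car3-GO,E:wait,S:car4-GO,W:wait | queues: N=0 E=2 S=0 W=0
Step 3 [EW]: N:wait,E:car5-GO,S:wait,W:empty | queues: N=0 E=1 S=0 W=0
Step 4 [EW]: N:wait,E:car6-GO,S:wait,W:empty | queues: N=0 E=0 S=0 W=0
Car 5 crosses at step 3

3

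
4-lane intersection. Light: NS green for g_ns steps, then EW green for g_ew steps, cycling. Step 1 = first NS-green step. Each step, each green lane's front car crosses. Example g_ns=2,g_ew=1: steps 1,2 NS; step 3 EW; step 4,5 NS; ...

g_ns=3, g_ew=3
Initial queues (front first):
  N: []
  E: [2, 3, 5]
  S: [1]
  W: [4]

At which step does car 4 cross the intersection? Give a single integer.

Step 1 [NS]: N:empty,E:wait,S:car1-GO,W:wait | queues: N=0 E=3 S=0 W=1
Step 2 [NS]: N:empty,E:wait,S:empty,W:wait | queues: N=0 E=3 S=0 W=1
Step 3 [NS]: N:empty,E:wait,S:empty,W:wait | queues: N=0 E=3 S=0 W=1
Step 4 [EW]: N:wait,E:car2-GO,S:wait,W:car4-GO | queues: N=0 E=2 S=0 W=0
Step 5 [EW]: N:wait,E:car3-GO,S:wait,W:empty | queues: N=0 E=1 S=0 W=0
Step 6 [EW]: N:wait,E:car5-GO,S:wait,W:empty | queues: N=0 E=0 S=0 W=0
Car 4 crosses at step 4

4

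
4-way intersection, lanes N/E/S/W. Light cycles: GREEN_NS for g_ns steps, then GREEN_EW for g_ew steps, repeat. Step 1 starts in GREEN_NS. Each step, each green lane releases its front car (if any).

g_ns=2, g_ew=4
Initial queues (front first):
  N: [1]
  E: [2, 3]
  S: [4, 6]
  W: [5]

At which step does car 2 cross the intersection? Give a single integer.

Step 1 [NS]: N:car1-GO,E:wait,S:car4-GO,W:wait | queues: N=0 E=2 S=1 W=1
Step 2 [NS]: N:empty,E:wait,S:car6-GO,W:wait | queues: N=0 E=2 S=0 W=1
Step 3 [EW]: N:wait,E:car2-GO,S:wait,W:car5-GO | queues: N=0 E=1 S=0 W=0
Step 4 [EW]: N:wait,E:car3-GO,S:wait,W:empty | queues: N=0 E=0 S=0 W=0
Car 2 crosses at step 3

3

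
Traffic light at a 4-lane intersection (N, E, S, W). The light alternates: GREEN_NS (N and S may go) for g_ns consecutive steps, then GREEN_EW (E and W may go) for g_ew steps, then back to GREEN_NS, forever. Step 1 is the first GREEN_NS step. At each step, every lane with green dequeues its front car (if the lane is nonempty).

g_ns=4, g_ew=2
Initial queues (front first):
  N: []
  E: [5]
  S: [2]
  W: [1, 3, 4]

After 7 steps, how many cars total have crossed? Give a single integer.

Answer: 4

Derivation:
Step 1 [NS]: N:empty,E:wait,S:car2-GO,W:wait | queues: N=0 E=1 S=0 W=3
Step 2 [NS]: N:empty,E:wait,S:empty,W:wait | queues: N=0 E=1 S=0 W=3
Step 3 [NS]: N:empty,E:wait,S:empty,W:wait | queues: N=0 E=1 S=0 W=3
Step 4 [NS]: N:empty,E:wait,S:empty,W:wait | queues: N=0 E=1 S=0 W=3
Step 5 [EW]: N:wait,E:car5-GO,S:wait,W:car1-GO | queues: N=0 E=0 S=0 W=2
Step 6 [EW]: N:wait,E:empty,S:wait,W:car3-GO | queues: N=0 E=0 S=0 W=1
Step 7 [NS]: N:empty,E:wait,S:empty,W:wait | queues: N=0 E=0 S=0 W=1
Cars crossed by step 7: 4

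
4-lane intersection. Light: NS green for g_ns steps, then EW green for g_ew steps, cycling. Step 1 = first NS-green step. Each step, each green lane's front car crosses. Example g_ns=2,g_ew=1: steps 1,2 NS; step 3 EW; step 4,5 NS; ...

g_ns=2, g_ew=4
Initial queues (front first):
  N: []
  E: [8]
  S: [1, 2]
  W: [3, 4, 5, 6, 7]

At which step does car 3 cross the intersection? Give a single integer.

Step 1 [NS]: N:empty,E:wait,S:car1-GO,W:wait | queues: N=0 E=1 S=1 W=5
Step 2 [NS]: N:empty,E:wait,S:car2-GO,W:wait | queues: N=0 E=1 S=0 W=5
Step 3 [EW]: N:wait,E:car8-GO,S:wait,W:car3-GO | queues: N=0 E=0 S=0 W=4
Step 4 [EW]: N:wait,E:empty,S:wait,W:car4-GO | queues: N=0 E=0 S=0 W=3
Step 5 [EW]: N:wait,E:empty,S:wait,W:car5-GO | queues: N=0 E=0 S=0 W=2
Step 6 [EW]: N:wait,E:empty,S:wait,W:car6-GO | queues: N=0 E=0 S=0 W=1
Step 7 [NS]: N:empty,E:wait,S:empty,W:wait | queues: N=0 E=0 S=0 W=1
Step 8 [NS]: N:empty,E:wait,S:empty,W:wait | queues: N=0 E=0 S=0 W=1
Step 9 [EW]: N:wait,E:empty,S:wait,W:car7-GO | queues: N=0 E=0 S=0 W=0
Car 3 crosses at step 3

3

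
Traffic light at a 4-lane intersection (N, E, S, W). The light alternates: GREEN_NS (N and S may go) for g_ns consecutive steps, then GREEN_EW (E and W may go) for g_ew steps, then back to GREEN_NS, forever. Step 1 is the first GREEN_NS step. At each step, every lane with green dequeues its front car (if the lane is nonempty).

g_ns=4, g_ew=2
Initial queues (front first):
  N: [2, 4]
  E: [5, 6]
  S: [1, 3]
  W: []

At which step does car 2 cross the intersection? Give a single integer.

Step 1 [NS]: N:car2-GO,E:wait,S:car1-GO,W:wait | queues: N=1 E=2 S=1 W=0
Step 2 [NS]: N:car4-GO,E:wait,S:car3-GO,W:wait | queues: N=0 E=2 S=0 W=0
Step 3 [NS]: N:empty,E:wait,S:empty,W:wait | queues: N=0 E=2 S=0 W=0
Step 4 [NS]: N:empty,E:wait,S:empty,W:wait | queues: N=0 E=2 S=0 W=0
Step 5 [EW]: N:wait,E:car5-GO,S:wait,W:empty | queues: N=0 E=1 S=0 W=0
Step 6 [EW]: N:wait,E:car6-GO,S:wait,W:empty | queues: N=0 E=0 S=0 W=0
Car 2 crosses at step 1

1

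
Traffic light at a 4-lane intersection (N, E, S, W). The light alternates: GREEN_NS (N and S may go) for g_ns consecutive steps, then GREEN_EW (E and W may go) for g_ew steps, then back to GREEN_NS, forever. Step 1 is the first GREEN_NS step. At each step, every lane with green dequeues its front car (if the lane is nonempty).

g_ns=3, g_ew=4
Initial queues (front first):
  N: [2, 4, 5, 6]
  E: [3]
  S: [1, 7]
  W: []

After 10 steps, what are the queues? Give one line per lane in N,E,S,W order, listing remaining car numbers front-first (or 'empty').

Step 1 [NS]: N:car2-GO,E:wait,S:car1-GO,W:wait | queues: N=3 E=1 S=1 W=0
Step 2 [NS]: N:car4-GO,E:wait,S:car7-GO,W:wait | queues: N=2 E=1 S=0 W=0
Step 3 [NS]: N:car5-GO,E:wait,S:empty,W:wait | queues: N=1 E=1 S=0 W=0
Step 4 [EW]: N:wait,E:car3-GO,S:wait,W:empty | queues: N=1 E=0 S=0 W=0
Step 5 [EW]: N:wait,E:empty,S:wait,W:empty | queues: N=1 E=0 S=0 W=0
Step 6 [EW]: N:wait,E:empty,S:wait,W:empty | queues: N=1 E=0 S=0 W=0
Step 7 [EW]: N:wait,E:empty,S:wait,W:empty | queues: N=1 E=0 S=0 W=0
Step 8 [NS]: N:car6-GO,E:wait,S:empty,W:wait | queues: N=0 E=0 S=0 W=0

N: empty
E: empty
S: empty
W: empty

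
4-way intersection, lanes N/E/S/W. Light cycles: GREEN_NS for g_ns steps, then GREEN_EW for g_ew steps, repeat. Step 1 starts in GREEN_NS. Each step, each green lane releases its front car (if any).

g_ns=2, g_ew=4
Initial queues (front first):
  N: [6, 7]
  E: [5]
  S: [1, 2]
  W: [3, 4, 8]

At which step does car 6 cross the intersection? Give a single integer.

Step 1 [NS]: N:car6-GO,E:wait,S:car1-GO,W:wait | queues: N=1 E=1 S=1 W=3
Step 2 [NS]: N:car7-GO,E:wait,S:car2-GO,W:wait | queues: N=0 E=1 S=0 W=3
Step 3 [EW]: N:wait,E:car5-GO,S:wait,W:car3-GO | queues: N=0 E=0 S=0 W=2
Step 4 [EW]: N:wait,E:empty,S:wait,W:car4-GO | queues: N=0 E=0 S=0 W=1
Step 5 [EW]: N:wait,E:empty,S:wait,W:car8-GO | queues: N=0 E=0 S=0 W=0
Car 6 crosses at step 1

1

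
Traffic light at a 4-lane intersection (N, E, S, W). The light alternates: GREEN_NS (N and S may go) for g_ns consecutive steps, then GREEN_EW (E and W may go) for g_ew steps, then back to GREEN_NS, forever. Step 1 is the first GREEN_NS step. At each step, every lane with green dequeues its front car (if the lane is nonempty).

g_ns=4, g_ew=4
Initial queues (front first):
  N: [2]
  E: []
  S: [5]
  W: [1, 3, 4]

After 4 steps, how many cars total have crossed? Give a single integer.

Answer: 2

Derivation:
Step 1 [NS]: N:car2-GO,E:wait,S:car5-GO,W:wait | queues: N=0 E=0 S=0 W=3
Step 2 [NS]: N:empty,E:wait,S:empty,W:wait | queues: N=0 E=0 S=0 W=3
Step 3 [NS]: N:empty,E:wait,S:empty,W:wait | queues: N=0 E=0 S=0 W=3
Step 4 [NS]: N:empty,E:wait,S:empty,W:wait | queues: N=0 E=0 S=0 W=3
Cars crossed by step 4: 2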